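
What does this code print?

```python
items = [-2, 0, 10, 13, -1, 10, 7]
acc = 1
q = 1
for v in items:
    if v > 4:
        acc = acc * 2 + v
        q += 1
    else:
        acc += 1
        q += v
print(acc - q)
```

209

v=-2: not >4, acc = 1+1 = 2; q=-1
v=0: not >4, acc = 2+1 = 3; q=-1
v=10: >4, acc = 3*2+10 = 16; q=0
v=13: >4, acc = 16*2+13 = 45; q=1
v=-1: not >4, acc = 45+1 = 46; q=0
v=10: >4, acc = 46*2+10 = 102; q=1
v=7: >4, acc = 102*2+7 = 211; q=2
acc-q = 211-2 = 209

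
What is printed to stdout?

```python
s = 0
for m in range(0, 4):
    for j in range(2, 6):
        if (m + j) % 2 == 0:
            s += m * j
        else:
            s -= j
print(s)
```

m=0,j=2: even sum, s = 0+0 = 0
m=0,j=3: odd sum, s = 0-3 = -3
m=0,j=4: even sum, s = (-3)+0 = -3
m=0,j=5: odd sum, s = (-3)-5 = -8
m=1,j=2: odd sum, s = (-8)-2 = -10
m=1,j=3: even sum, s = (-10)+3 = -7
m=1,j=4: odd sum, s = (-7)-4 = -11
m=1,j=5: even sum, s = (-11)+5 = -6
m=2,j=2: even sum, s = (-6)+4 = -2
m=2,j=3: odd sum, s = (-2)-3 = -5
m=2,j=4: even sum, s = (-5)+8 = 3
m=2,j=5: odd sum, s = 3-5 = -2
m=3,j=2: odd sum, s = (-2)-2 = -4
m=3,j=3: even sum, s = (-4)+9 = 5
m=3,j=4: odd sum, s = 5-4 = 1
m=3,j=5: even sum, s = 1+15 = 16

16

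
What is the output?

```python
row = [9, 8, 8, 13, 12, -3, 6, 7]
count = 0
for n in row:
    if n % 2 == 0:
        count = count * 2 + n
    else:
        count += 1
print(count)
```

149

n=9: not even, count = 0+1 = 1
n=8: even, count = 1*2+8 = 10
n=8: even, count = 10*2+8 = 28
n=13: not even, count = 28+1 = 29
n=12: even, count = 29*2+12 = 70
n=-3: not even, count = 70+1 = 71
n=6: even, count = 71*2+6 = 148
n=7: not even, count = 148+1 = 149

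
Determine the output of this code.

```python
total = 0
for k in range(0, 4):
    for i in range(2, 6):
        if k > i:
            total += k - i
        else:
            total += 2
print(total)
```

31

k=0,i=2: not 0>2, total = 0+2 = 2
k=0,i=3: not 0>3, total = 2+2 = 4
k=0,i=4: not 0>4, total = 4+2 = 6
k=0,i=5: not 0>5, total = 6+2 = 8
k=1,i=2: not 1>2, total = 8+2 = 10
k=1,i=3: not 1>3, total = 10+2 = 12
k=1,i=4: not 1>4, total = 12+2 = 14
k=1,i=5: not 1>5, total = 14+2 = 16
k=2,i=2: not 2>2, total = 16+2 = 18
k=2,i=3: not 2>3, total = 18+2 = 20
k=2,i=4: not 2>4, total = 20+2 = 22
k=2,i=5: not 2>5, total = 22+2 = 24
k=3,i=2: 3>2, total = 24+1 = 25
k=3,i=3: not 3>3, total = 25+2 = 27
k=3,i=4: not 3>4, total = 27+2 = 29
k=3,i=5: not 3>5, total = 29+2 = 31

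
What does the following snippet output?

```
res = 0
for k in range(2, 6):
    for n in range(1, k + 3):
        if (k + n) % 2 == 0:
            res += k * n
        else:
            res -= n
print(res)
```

k=2,n=1: odd sum, res = 0-1 = -1
k=2,n=2: even sum, res = (-1)+4 = 3
k=2,n=3: odd sum, res = 3-3 = 0
k=2,n=4: even sum, res = 0+8 = 8
k=3,n=1: even sum, res = 8+3 = 11
k=3,n=2: odd sum, res = 11-2 = 9
k=3,n=3: even sum, res = 9+9 = 18
k=3,n=4: odd sum, res = 18-4 = 14
k=3,n=5: even sum, res = 14+15 = 29
k=4,n=1: odd sum, res = 29-1 = 28
k=4,n=2: even sum, res = 28+8 = 36
k=4,n=3: odd sum, res = 36-3 = 33
k=4,n=4: even sum, res = 33+16 = 49
k=4,n=5: odd sum, res = 49-5 = 44
k=4,n=6: even sum, res = 44+24 = 68
k=5,n=1: even sum, res = 68+5 = 73
k=5,n=2: odd sum, res = 73-2 = 71
k=5,n=3: even sum, res = 71+15 = 86
k=5,n=4: odd sum, res = 86-4 = 82
k=5,n=5: even sum, res = 82+25 = 107
k=5,n=6: odd sum, res = 107-6 = 101
k=5,n=7: even sum, res = 101+35 = 136

136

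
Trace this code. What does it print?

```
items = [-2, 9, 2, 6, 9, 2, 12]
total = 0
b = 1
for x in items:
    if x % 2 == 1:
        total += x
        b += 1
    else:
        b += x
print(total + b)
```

x=-2: not odd; b=-1
x=9: odd, total = 0+9 = 9; b=0
x=2: not odd; b=2
x=6: not odd; b=8
x=9: odd, total = 9+9 = 18; b=9
x=2: not odd; b=11
x=12: not odd; b=23
total+b = 18+23 = 41

41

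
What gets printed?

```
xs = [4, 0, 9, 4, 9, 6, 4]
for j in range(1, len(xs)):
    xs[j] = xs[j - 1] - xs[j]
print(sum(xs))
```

j=1: xs[1] = 4-0 = 4 → [4, 4, 9, 4, 9, 6, 4]
j=2: xs[2] = 4-9 = -5 → [4, 4, -5, 4, 9, 6, 4]
j=3: xs[3] = (-5)-4 = -9 → [4, 4, -5, -9, 9, 6, 4]
j=4: xs[4] = (-9)-9 = -18 → [4, 4, -5, -9, -18, 6, 4]
j=5: xs[5] = (-18)-6 = -24 → [4, 4, -5, -9, -18, -24, 4]
j=6: xs[6] = (-24)-4 = -28 → [4, 4, -5, -9, -18, -24, -28]
sum = -76

-76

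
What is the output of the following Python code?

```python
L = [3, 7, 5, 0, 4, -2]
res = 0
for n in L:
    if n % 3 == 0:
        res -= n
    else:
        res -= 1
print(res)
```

-7

n=3: %3==0, res = 0-3 = -3
n=7: not %3==0, res = (-3)-1 = -4
n=5: not %3==0, res = (-4)-1 = -5
n=0: %3==0, res = (-5)-0 = -5
n=4: not %3==0, res = (-5)-1 = -6
n=-2: not %3==0, res = (-6)-1 = -7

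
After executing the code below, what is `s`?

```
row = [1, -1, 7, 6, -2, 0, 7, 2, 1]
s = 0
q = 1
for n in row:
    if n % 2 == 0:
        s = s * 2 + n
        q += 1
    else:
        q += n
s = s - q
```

n=1: not even; q=2
n=-1: not even; q=1
n=7: not even; q=8
n=6: even, s = 0*2+6 = 6; q=9
n=-2: even, s = 6*2+(-2) = 10; q=10
n=0: even, s = 10*2+0 = 20; q=11
n=7: not even; q=18
n=2: even, s = 20*2+2 = 42; q=19
n=1: not even; q=20
s-q = 42-20 = 22

22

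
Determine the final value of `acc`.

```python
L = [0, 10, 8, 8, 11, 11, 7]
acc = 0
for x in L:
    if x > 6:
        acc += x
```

x=0: not >6
x=10: >6, acc = 0+10 = 10
x=8: >6, acc = 10+8 = 18
x=8: >6, acc = 18+8 = 26
x=11: >6, acc = 26+11 = 37
x=11: >6, acc = 37+11 = 48
x=7: >6, acc = 48+7 = 55

55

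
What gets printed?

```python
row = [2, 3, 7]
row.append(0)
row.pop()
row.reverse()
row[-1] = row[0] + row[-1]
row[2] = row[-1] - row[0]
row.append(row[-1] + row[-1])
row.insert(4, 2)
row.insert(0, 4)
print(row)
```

[4, 7, 3, 2, 4, 2]

append 0 → [2, 3, 7, 0]
pop() removes 0 → [2, 3, 7]
reverse → [7, 3, 2]
row[-1] = row[0]+row[-1] = 7+2 = 9 → [7, 3, 9]
row[2] = row[-1]-row[0] = 9-7 = 2 → [7, 3, 2]
append row[-1]+row[-1] = 2+2 = 4 → [7, 3, 2, 4]
insert 2 at 4 → [7, 3, 2, 4, 2]
insert 4 at 0 → [4, 7, 3, 2, 4, 2]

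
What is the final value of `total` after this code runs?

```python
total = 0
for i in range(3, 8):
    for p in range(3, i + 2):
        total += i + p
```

205

i=3,p=3: total = 0+6 = 6
i=3,p=4: total = 6+7 = 13
i=4,p=3: total = 13+7 = 20
i=4,p=4: total = 20+8 = 28
i=4,p=5: total = 28+9 = 37
i=5,p=3: total = 37+8 = 45
i=5,p=4: total = 45+9 = 54
i=5,p=5: total = 54+10 = 64
i=5,p=6: total = 64+11 = 75
i=6,p=3: total = 75+9 = 84
i=6,p=4: total = 84+10 = 94
i=6,p=5: total = 94+11 = 105
i=6,p=6: total = 105+12 = 117
i=6,p=7: total = 117+13 = 130
i=7,p=3: total = 130+10 = 140
i=7,p=4: total = 140+11 = 151
i=7,p=5: total = 151+12 = 163
i=7,p=6: total = 163+13 = 176
i=7,p=7: total = 176+14 = 190
i=7,p=8: total = 190+15 = 205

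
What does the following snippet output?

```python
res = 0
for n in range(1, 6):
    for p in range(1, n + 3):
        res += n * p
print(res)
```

295

n=1,p=1: res = 0+1 = 1
n=1,p=2: res = 1+2 = 3
n=1,p=3: res = 3+3 = 6
n=2,p=1: res = 6+2 = 8
n=2,p=2: res = 8+4 = 12
n=2,p=3: res = 12+6 = 18
n=2,p=4: res = 18+8 = 26
n=3,p=1: res = 26+3 = 29
n=3,p=2: res = 29+6 = 35
n=3,p=3: res = 35+9 = 44
n=3,p=4: res = 44+12 = 56
n=3,p=5: res = 56+15 = 71
n=4,p=1: res = 71+4 = 75
n=4,p=2: res = 75+8 = 83
n=4,p=3: res = 83+12 = 95
n=4,p=4: res = 95+16 = 111
n=4,p=5: res = 111+20 = 131
n=4,p=6: res = 131+24 = 155
n=5,p=1: res = 155+5 = 160
n=5,p=2: res = 160+10 = 170
n=5,p=3: res = 170+15 = 185
n=5,p=4: res = 185+20 = 205
n=5,p=5: res = 205+25 = 230
n=5,p=6: res = 230+30 = 260
n=5,p=7: res = 260+35 = 295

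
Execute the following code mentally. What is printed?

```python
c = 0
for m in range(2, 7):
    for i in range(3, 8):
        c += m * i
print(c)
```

500

m=2,i=3: c = 0+6 = 6
m=2,i=4: c = 6+8 = 14
m=2,i=5: c = 14+10 = 24
m=2,i=6: c = 24+12 = 36
m=2,i=7: c = 36+14 = 50
m=3,i=3: c = 50+9 = 59
m=3,i=4: c = 59+12 = 71
m=3,i=5: c = 71+15 = 86
m=3,i=6: c = 86+18 = 104
m=3,i=7: c = 104+21 = 125
m=4,i=3: c = 125+12 = 137
m=4,i=4: c = 137+16 = 153
m=4,i=5: c = 153+20 = 173
m=4,i=6: c = 173+24 = 197
m=4,i=7: c = 197+28 = 225
m=5,i=3: c = 225+15 = 240
m=5,i=4: c = 240+20 = 260
m=5,i=5: c = 260+25 = 285
m=5,i=6: c = 285+30 = 315
m=5,i=7: c = 315+35 = 350
m=6,i=3: c = 350+18 = 368
m=6,i=4: c = 368+24 = 392
m=6,i=5: c = 392+30 = 422
m=6,i=6: c = 422+36 = 458
m=6,i=7: c = 458+42 = 500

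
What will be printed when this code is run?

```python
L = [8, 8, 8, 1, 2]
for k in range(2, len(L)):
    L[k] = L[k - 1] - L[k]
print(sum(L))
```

12

k=2: L[2] = 8-8 = 0 → [8, 8, 0, 1, 2]
k=3: L[3] = 0-1 = -1 → [8, 8, 0, -1, 2]
k=4: L[4] = (-1)-2 = -3 → [8, 8, 0, -1, -3]
sum = 12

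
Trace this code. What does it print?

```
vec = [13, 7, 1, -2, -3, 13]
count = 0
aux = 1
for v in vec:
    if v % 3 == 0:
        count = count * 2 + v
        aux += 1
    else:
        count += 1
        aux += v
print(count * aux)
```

v=13: not %3==0, count = 0+1 = 1; aux=14
v=7: not %3==0, count = 1+1 = 2; aux=21
v=1: not %3==0, count = 2+1 = 3; aux=22
v=-2: not %3==0, count = 3+1 = 4; aux=20
v=-3: %3==0, count = 4*2+(-3) = 5; aux=21
v=13: not %3==0, count = 5+1 = 6; aux=34
count*aux = 6*34 = 204

204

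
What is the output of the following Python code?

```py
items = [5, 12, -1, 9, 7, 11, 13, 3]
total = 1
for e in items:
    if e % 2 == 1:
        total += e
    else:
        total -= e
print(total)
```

e=5: odd, total = 1+5 = 6
e=12: not odd, total = 6-12 = -6
e=-1: odd, total = (-6)+(-1) = -7
e=9: odd, total = (-7)+9 = 2
e=7: odd, total = 2+7 = 9
e=11: odd, total = 9+11 = 20
e=13: odd, total = 20+13 = 33
e=3: odd, total = 33+3 = 36

36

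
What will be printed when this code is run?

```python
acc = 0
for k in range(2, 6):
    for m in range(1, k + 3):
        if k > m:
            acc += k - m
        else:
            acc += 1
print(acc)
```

32

k=2,m=1: 2>1, acc = 0+1 = 1
k=2,m=2: not 2>2, acc = 1+1 = 2
k=2,m=3: not 2>3, acc = 2+1 = 3
k=2,m=4: not 2>4, acc = 3+1 = 4
k=3,m=1: 3>1, acc = 4+2 = 6
k=3,m=2: 3>2, acc = 6+1 = 7
k=3,m=3: not 3>3, acc = 7+1 = 8
k=3,m=4: not 3>4, acc = 8+1 = 9
k=3,m=5: not 3>5, acc = 9+1 = 10
k=4,m=1: 4>1, acc = 10+3 = 13
k=4,m=2: 4>2, acc = 13+2 = 15
k=4,m=3: 4>3, acc = 15+1 = 16
k=4,m=4: not 4>4, acc = 16+1 = 17
k=4,m=5: not 4>5, acc = 17+1 = 18
k=4,m=6: not 4>6, acc = 18+1 = 19
k=5,m=1: 5>1, acc = 19+4 = 23
k=5,m=2: 5>2, acc = 23+3 = 26
k=5,m=3: 5>3, acc = 26+2 = 28
k=5,m=4: 5>4, acc = 28+1 = 29
k=5,m=5: not 5>5, acc = 29+1 = 30
k=5,m=6: not 5>6, acc = 30+1 = 31
k=5,m=7: not 5>7, acc = 31+1 = 32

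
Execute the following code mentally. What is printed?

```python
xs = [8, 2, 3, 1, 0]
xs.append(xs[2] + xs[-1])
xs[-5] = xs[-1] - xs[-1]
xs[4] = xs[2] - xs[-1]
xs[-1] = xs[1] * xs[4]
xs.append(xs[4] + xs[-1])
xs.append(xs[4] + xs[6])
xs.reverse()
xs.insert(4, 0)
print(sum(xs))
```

12

append xs[2]+xs[-1] = 3+0 = 3 → [8, 2, 3, 1, 0, 3]
xs[-5] = xs[-1]-xs[-1] = 3-3 = 0 → [8, 0, 3, 1, 0, 3]
xs[4] = xs[2]-xs[-1] = 3-3 = 0 → [8, 0, 3, 1, 0, 3]
xs[-1] = xs[1]*xs[4] = 0*0 = 0 → [8, 0, 3, 1, 0, 0]
append xs[4]+xs[-1] = 0+0 = 0 → [8, 0, 3, 1, 0, 0, 0]
append xs[4]+xs[6] = 0+0 = 0 → [8, 0, 3, 1, 0, 0, 0, 0]
reverse → [0, 0, 0, 0, 1, 3, 0, 8]
insert 0 at 4 → [0, 0, 0, 0, 0, 1, 3, 0, 8]
sum = 12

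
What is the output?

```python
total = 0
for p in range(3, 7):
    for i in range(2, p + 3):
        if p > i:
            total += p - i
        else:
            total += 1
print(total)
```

32

p=3,i=2: 3>2, total = 0+1 = 1
p=3,i=3: not 3>3, total = 1+1 = 2
p=3,i=4: not 3>4, total = 2+1 = 3
p=3,i=5: not 3>5, total = 3+1 = 4
p=4,i=2: 4>2, total = 4+2 = 6
p=4,i=3: 4>3, total = 6+1 = 7
p=4,i=4: not 4>4, total = 7+1 = 8
p=4,i=5: not 4>5, total = 8+1 = 9
p=4,i=6: not 4>6, total = 9+1 = 10
p=5,i=2: 5>2, total = 10+3 = 13
p=5,i=3: 5>3, total = 13+2 = 15
p=5,i=4: 5>4, total = 15+1 = 16
p=5,i=5: not 5>5, total = 16+1 = 17
p=5,i=6: not 5>6, total = 17+1 = 18
p=5,i=7: not 5>7, total = 18+1 = 19
p=6,i=2: 6>2, total = 19+4 = 23
p=6,i=3: 6>3, total = 23+3 = 26
p=6,i=4: 6>4, total = 26+2 = 28
p=6,i=5: 6>5, total = 28+1 = 29
p=6,i=6: not 6>6, total = 29+1 = 30
p=6,i=7: not 6>7, total = 30+1 = 31
p=6,i=8: not 6>8, total = 31+1 = 32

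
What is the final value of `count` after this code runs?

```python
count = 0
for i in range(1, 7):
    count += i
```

21

i=1: count = 0+1 = 1
i=2: count = 1+2 = 3
i=3: count = 3+3 = 6
i=4: count = 6+4 = 10
i=5: count = 10+5 = 15
i=6: count = 15+6 = 21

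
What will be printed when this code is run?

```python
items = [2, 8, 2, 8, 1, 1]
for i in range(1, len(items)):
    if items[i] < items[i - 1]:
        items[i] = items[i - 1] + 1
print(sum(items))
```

52

i=1: 8>=2, unchanged → [2, 8, 2, 8, 1, 1]
i=2: 2<8, items[2] = 8+1 = 9 → [2, 8, 9, 8, 1, 1]
i=3: 8<9, items[3] = 9+1 = 10 → [2, 8, 9, 10, 1, 1]
i=4: 1<10, items[4] = 10+1 = 11 → [2, 8, 9, 10, 11, 1]
i=5: 1<11, items[5] = 11+1 = 12 → [2, 8, 9, 10, 11, 12]
sum = 52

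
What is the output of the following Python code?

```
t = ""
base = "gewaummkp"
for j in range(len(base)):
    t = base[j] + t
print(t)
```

j=0: prepend 'g' → 'g'
j=1: prepend 'e' → 'eg'
j=2: prepend 'w' → 'weg'
j=3: prepend 'a' → 'aweg'
j=4: prepend 'u' → 'uaweg'
j=5: prepend 'm' → 'muaweg'
j=6: prepend 'm' → 'mmuaweg'
j=7: prepend 'k' → 'kmmuaweg'
j=8: prepend 'p' → 'pkmmuaweg'

pkmmuaweg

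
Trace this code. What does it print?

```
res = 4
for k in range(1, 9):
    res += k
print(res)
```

k=1: res = 4+1 = 5
k=2: res = 5+2 = 7
k=3: res = 7+3 = 10
k=4: res = 10+4 = 14
k=5: res = 14+5 = 19
k=6: res = 19+6 = 25
k=7: res = 25+7 = 32
k=8: res = 32+8 = 40

40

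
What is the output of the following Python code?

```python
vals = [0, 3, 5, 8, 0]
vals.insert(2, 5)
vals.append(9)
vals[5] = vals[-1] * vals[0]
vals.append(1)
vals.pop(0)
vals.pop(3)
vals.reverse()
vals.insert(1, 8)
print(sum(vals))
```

31

insert 5 at 2 → [0, 3, 5, 5, 8, 0]
append 9 → [0, 3, 5, 5, 8, 0, 9]
vals[5] = vals[-1]*vals[0] = 9*0 = 0 → [0, 3, 5, 5, 8, 0, 9]
append 1 → [0, 3, 5, 5, 8, 0, 9, 1]
pop(0) removes 0 → [3, 5, 5, 8, 0, 9, 1]
pop(3) removes 8 → [3, 5, 5, 0, 9, 1]
reverse → [1, 9, 0, 5, 5, 3]
insert 8 at 1 → [1, 8, 9, 0, 5, 5, 3]
sum = 31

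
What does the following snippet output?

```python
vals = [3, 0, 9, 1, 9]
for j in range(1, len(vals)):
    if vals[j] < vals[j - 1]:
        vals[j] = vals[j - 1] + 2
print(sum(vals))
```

41

j=1: 0<3, vals[1] = 3+2 = 5 → [3, 5, 9, 1, 9]
j=2: 9>=5, unchanged → [3, 5, 9, 1, 9]
j=3: 1<9, vals[3] = 9+2 = 11 → [3, 5, 9, 11, 9]
j=4: 9<11, vals[4] = 11+2 = 13 → [3, 5, 9, 11, 13]
sum = 41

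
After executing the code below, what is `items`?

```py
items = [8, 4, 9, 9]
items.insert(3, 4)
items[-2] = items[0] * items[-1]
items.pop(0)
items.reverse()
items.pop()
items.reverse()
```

insert 4 at 3 → [8, 4, 9, 4, 9]
items[-2] = items[0]*items[-1] = 8*9 = 72 → [8, 4, 9, 72, 9]
pop(0) removes 8 → [4, 9, 72, 9]
reverse → [9, 72, 9, 4]
pop() removes 4 → [9, 72, 9]
reverse → [9, 72, 9]

[9, 72, 9]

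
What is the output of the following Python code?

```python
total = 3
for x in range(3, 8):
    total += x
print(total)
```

x=3: total = 3+3 = 6
x=4: total = 6+4 = 10
x=5: total = 10+5 = 15
x=6: total = 15+6 = 21
x=7: total = 21+7 = 28

28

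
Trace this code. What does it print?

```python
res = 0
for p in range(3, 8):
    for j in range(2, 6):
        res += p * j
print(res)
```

350

p=3,j=2: res = 0+6 = 6
p=3,j=3: res = 6+9 = 15
p=3,j=4: res = 15+12 = 27
p=3,j=5: res = 27+15 = 42
p=4,j=2: res = 42+8 = 50
p=4,j=3: res = 50+12 = 62
p=4,j=4: res = 62+16 = 78
p=4,j=5: res = 78+20 = 98
p=5,j=2: res = 98+10 = 108
p=5,j=3: res = 108+15 = 123
p=5,j=4: res = 123+20 = 143
p=5,j=5: res = 143+25 = 168
p=6,j=2: res = 168+12 = 180
p=6,j=3: res = 180+18 = 198
p=6,j=4: res = 198+24 = 222
p=6,j=5: res = 222+30 = 252
p=7,j=2: res = 252+14 = 266
p=7,j=3: res = 266+21 = 287
p=7,j=4: res = 287+28 = 315
p=7,j=5: res = 315+35 = 350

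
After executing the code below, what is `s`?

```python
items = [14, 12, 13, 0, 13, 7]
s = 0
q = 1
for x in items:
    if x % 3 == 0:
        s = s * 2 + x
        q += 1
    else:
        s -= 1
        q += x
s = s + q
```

66

x=14: not %3==0, s = 0-1 = -1; q=15
x=12: %3==0, s = (-1)*2+12 = 10; q=16
x=13: not %3==0, s = 10-1 = 9; q=29
x=0: %3==0, s = 9*2+0 = 18; q=30
x=13: not %3==0, s = 18-1 = 17; q=43
x=7: not %3==0, s = 17-1 = 16; q=50
s+q = 16+50 = 66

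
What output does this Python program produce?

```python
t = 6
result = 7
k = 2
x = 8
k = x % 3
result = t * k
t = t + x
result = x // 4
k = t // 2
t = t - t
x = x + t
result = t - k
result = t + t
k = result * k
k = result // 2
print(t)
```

0

k = 8%3 = 2
result = 6*2 = 12
t = 6+8 = 14
result = 8//4 = 2
k = 14//2 = 7
t = 14-14 = 0
x = 8+0 = 8
result = 0-7 = -7
result = 0+0 = 0
k = 0*7 = 0
k = 0//2 = 0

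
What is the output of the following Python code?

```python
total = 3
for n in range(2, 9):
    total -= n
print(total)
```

-32

n=2: total = 3-2 = 1
n=3: total = 1-3 = -2
n=4: total = (-2)-4 = -6
n=5: total = (-6)-5 = -11
n=6: total = (-11)-6 = -17
n=7: total = (-17)-7 = -24
n=8: total = (-24)-8 = -32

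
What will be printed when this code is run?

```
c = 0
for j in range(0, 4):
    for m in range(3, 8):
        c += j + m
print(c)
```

130

j=0,m=3: c = 0+3 = 3
j=0,m=4: c = 3+4 = 7
j=0,m=5: c = 7+5 = 12
j=0,m=6: c = 12+6 = 18
j=0,m=7: c = 18+7 = 25
j=1,m=3: c = 25+4 = 29
j=1,m=4: c = 29+5 = 34
j=1,m=5: c = 34+6 = 40
j=1,m=6: c = 40+7 = 47
j=1,m=7: c = 47+8 = 55
j=2,m=3: c = 55+5 = 60
j=2,m=4: c = 60+6 = 66
j=2,m=5: c = 66+7 = 73
j=2,m=6: c = 73+8 = 81
j=2,m=7: c = 81+9 = 90
j=3,m=3: c = 90+6 = 96
j=3,m=4: c = 96+7 = 103
j=3,m=5: c = 103+8 = 111
j=3,m=6: c = 111+9 = 120
j=3,m=7: c = 120+10 = 130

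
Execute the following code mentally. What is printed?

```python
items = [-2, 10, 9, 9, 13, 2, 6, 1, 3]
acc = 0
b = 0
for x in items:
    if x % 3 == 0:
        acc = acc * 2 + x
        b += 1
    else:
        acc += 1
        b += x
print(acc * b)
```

4620

x=-2: not %3==0, acc = 0+1 = 1; b=-2
x=10: not %3==0, acc = 1+1 = 2; b=8
x=9: %3==0, acc = 2*2+9 = 13; b=9
x=9: %3==0, acc = 13*2+9 = 35; b=10
x=13: not %3==0, acc = 35+1 = 36; b=23
x=2: not %3==0, acc = 36+1 = 37; b=25
x=6: %3==0, acc = 37*2+6 = 80; b=26
x=1: not %3==0, acc = 80+1 = 81; b=27
x=3: %3==0, acc = 81*2+3 = 165; b=28
acc*b = 165*28 = 4620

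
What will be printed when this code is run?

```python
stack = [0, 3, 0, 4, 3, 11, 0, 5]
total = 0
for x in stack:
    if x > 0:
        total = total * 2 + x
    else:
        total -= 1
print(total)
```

x=0: not >0, total = 0-1 = -1
x=3: >0, total = (-1)*2+3 = 1
x=0: not >0, total = 1-1 = 0
x=4: >0, total = 0*2+4 = 4
x=3: >0, total = 4*2+3 = 11
x=11: >0, total = 11*2+11 = 33
x=0: not >0, total = 33-1 = 32
x=5: >0, total = 32*2+5 = 69

69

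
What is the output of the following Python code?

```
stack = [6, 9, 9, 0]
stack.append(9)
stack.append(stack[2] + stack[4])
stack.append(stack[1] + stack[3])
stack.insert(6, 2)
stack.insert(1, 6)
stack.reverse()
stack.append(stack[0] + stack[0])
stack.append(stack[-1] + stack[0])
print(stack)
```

[9, 2, 18, 9, 0, 9, 9, 6, 6, 18, 27]

append 9 → [6, 9, 9, 0, 9]
append stack[2]+stack[4] = 9+9 = 18 → [6, 9, 9, 0, 9, 18]
append stack[1]+stack[3] = 9+0 = 9 → [6, 9, 9, 0, 9, 18, 9]
insert 2 at 6 → [6, 9, 9, 0, 9, 18, 2, 9]
insert 6 at 1 → [6, 6, 9, 9, 0, 9, 18, 2, 9]
reverse → [9, 2, 18, 9, 0, 9, 9, 6, 6]
append stack[0]+stack[0] = 9+9 = 18 → [9, 2, 18, 9, 0, 9, 9, 6, 6, 18]
append stack[-1]+stack[0] = 18+9 = 27 → [9, 2, 18, 9, 0, 9, 9, 6, 6, 18, 27]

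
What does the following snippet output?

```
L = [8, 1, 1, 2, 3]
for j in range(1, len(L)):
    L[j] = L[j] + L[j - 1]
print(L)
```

[8, 9, 10, 12, 15]

j=1: L[1] = 1+8 = 9 → [8, 9, 1, 2, 3]
j=2: L[2] = 1+9 = 10 → [8, 9, 10, 2, 3]
j=3: L[3] = 2+10 = 12 → [8, 9, 10, 12, 3]
j=4: L[4] = 3+12 = 15 → [8, 9, 10, 12, 15]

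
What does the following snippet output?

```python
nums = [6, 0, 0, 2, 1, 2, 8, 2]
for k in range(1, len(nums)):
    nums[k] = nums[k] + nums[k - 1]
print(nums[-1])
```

k=1: nums[1] = 0+6 = 6 → [6, 6, 0, 2, 1, 2, 8, 2]
k=2: nums[2] = 0+6 = 6 → [6, 6, 6, 2, 1, 2, 8, 2]
k=3: nums[3] = 2+6 = 8 → [6, 6, 6, 8, 1, 2, 8, 2]
k=4: nums[4] = 1+8 = 9 → [6, 6, 6, 8, 9, 2, 8, 2]
k=5: nums[5] = 2+9 = 11 → [6, 6, 6, 8, 9, 11, 8, 2]
k=6: nums[6] = 8+11 = 19 → [6, 6, 6, 8, 9, 11, 19, 2]
k=7: nums[7] = 2+19 = 21 → [6, 6, 6, 8, 9, 11, 19, 21]

21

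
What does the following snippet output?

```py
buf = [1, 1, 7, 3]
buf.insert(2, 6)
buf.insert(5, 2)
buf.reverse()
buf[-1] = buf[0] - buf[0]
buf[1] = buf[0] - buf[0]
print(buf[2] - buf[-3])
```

insert 6 at 2 → [1, 1, 6, 7, 3]
insert 2 at 5 → [1, 1, 6, 7, 3, 2]
reverse → [2, 3, 7, 6, 1, 1]
buf[-1] = buf[0]-buf[0] = 2-2 = 0 → [2, 3, 7, 6, 1, 0]
buf[1] = buf[0]-buf[0] = 2-2 = 0 → [2, 0, 7, 6, 1, 0]
buf[2]-buf[-3] = 7-6 = 1

1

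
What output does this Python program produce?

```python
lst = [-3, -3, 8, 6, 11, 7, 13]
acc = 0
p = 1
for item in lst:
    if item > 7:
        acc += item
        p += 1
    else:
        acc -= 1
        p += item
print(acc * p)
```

308

item=-3: not >7, acc = 0-1 = -1; p=-2
item=-3: not >7, acc = (-1)-1 = -2; p=-5
item=8: >7, acc = (-2)+8 = 6; p=-4
item=6: not >7, acc = 6-1 = 5; p=2
item=11: >7, acc = 5+11 = 16; p=3
item=7: not >7, acc = 16-1 = 15; p=10
item=13: >7, acc = 15+13 = 28; p=11
acc*p = 28*11 = 308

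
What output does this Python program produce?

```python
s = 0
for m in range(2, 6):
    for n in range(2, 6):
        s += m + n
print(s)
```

112

m=2,n=2: s = 0+4 = 4
m=2,n=3: s = 4+5 = 9
m=2,n=4: s = 9+6 = 15
m=2,n=5: s = 15+7 = 22
m=3,n=2: s = 22+5 = 27
m=3,n=3: s = 27+6 = 33
m=3,n=4: s = 33+7 = 40
m=3,n=5: s = 40+8 = 48
m=4,n=2: s = 48+6 = 54
m=4,n=3: s = 54+7 = 61
m=4,n=4: s = 61+8 = 69
m=4,n=5: s = 69+9 = 78
m=5,n=2: s = 78+7 = 85
m=5,n=3: s = 85+8 = 93
m=5,n=4: s = 93+9 = 102
m=5,n=5: s = 102+10 = 112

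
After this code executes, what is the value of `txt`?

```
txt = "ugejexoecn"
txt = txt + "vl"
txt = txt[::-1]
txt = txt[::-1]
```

'ugejexoecnvl'

+ 'vl' → 'ugejexoecnvl'
reverse → 'lvnceoxejegu'
reverse → 'ugejexoecnvl'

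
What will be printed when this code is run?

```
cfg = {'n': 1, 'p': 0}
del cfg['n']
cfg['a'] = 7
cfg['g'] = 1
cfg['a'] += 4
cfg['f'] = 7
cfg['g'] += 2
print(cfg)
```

{'p': 0, 'a': 11, 'g': 3, 'f': 7}

del 'n' → {'p': 0}
cfg['a'] = 7 → {'p': 0, 'a': 7}
cfg['g'] = 1 → {'p': 0, 'a': 7, 'g': 1}
cfg['a'] = 7+4 = 11 → {'p': 0, 'a': 11, 'g': 1}
cfg['f'] = 7 → {'p': 0, 'a': 11, 'g': 1, 'f': 7}
cfg['g'] = 1+2 = 3 → {'p': 0, 'a': 11, 'g': 3, 'f': 7}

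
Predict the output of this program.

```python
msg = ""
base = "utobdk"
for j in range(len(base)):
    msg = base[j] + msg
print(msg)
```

kdbotu

j=0: prepend 'u' → 'u'
j=1: prepend 't' → 'tu'
j=2: prepend 'o' → 'otu'
j=3: prepend 'b' → 'botu'
j=4: prepend 'd' → 'dbotu'
j=5: prepend 'k' → 'kdbotu'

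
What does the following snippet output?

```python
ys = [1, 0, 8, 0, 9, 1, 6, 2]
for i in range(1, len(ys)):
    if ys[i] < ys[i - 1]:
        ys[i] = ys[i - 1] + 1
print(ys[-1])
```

12

i=1: 0<1, ys[1] = 1+1 = 2 → [1, 2, 8, 0, 9, 1, 6, 2]
i=2: 8>=2, unchanged → [1, 2, 8, 0, 9, 1, 6, 2]
i=3: 0<8, ys[3] = 8+1 = 9 → [1, 2, 8, 9, 9, 1, 6, 2]
i=4: 9>=9, unchanged → [1, 2, 8, 9, 9, 1, 6, 2]
i=5: 1<9, ys[5] = 9+1 = 10 → [1, 2, 8, 9, 9, 10, 6, 2]
i=6: 6<10, ys[6] = 10+1 = 11 → [1, 2, 8, 9, 9, 10, 11, 2]
i=7: 2<11, ys[7] = 11+1 = 12 → [1, 2, 8, 9, 9, 10, 11, 12]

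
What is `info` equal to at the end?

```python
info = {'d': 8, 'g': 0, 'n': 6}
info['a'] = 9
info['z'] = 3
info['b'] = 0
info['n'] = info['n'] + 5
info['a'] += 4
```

{'d': 8, 'g': 0, 'n': 11, 'a': 13, 'z': 3, 'b': 0}

info['a'] = 9 → {'d': 8, 'g': 0, 'n': 6, 'a': 9}
info['z'] = 3 → {'d': 8, 'g': 0, 'n': 6, 'a': 9, 'z': 3}
info['b'] = 0 → {'d': 8, 'g': 0, 'n': 6, 'a': 9, 'z': 3, 'b': 0}
info['n'] = info['n']+5 = 11 → {'d': 8, 'g': 0, 'n': 11, 'a': 9, 'z': 3, 'b': 0}
info['a'] = 9+4 = 13 → {'d': 8, 'g': 0, 'n': 11, 'a': 13, 'z': 3, 'b': 0}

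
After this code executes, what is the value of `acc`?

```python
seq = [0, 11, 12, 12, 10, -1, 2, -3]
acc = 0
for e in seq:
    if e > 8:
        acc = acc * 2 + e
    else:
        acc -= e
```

172

e=0: not >8, acc = 0-0 = 0
e=11: >8, acc = 0*2+11 = 11
e=12: >8, acc = 11*2+12 = 34
e=12: >8, acc = 34*2+12 = 80
e=10: >8, acc = 80*2+10 = 170
e=-1: not >8, acc = 170-(-1) = 171
e=2: not >8, acc = 171-2 = 169
e=-3: not >8, acc = 169-(-3) = 172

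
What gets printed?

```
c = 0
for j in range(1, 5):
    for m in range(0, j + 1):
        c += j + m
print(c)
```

60

j=1,m=0: c = 0+1 = 1
j=1,m=1: c = 1+2 = 3
j=2,m=0: c = 3+2 = 5
j=2,m=1: c = 5+3 = 8
j=2,m=2: c = 8+4 = 12
j=3,m=0: c = 12+3 = 15
j=3,m=1: c = 15+4 = 19
j=3,m=2: c = 19+5 = 24
j=3,m=3: c = 24+6 = 30
j=4,m=0: c = 30+4 = 34
j=4,m=1: c = 34+5 = 39
j=4,m=2: c = 39+6 = 45
j=4,m=3: c = 45+7 = 52
j=4,m=4: c = 52+8 = 60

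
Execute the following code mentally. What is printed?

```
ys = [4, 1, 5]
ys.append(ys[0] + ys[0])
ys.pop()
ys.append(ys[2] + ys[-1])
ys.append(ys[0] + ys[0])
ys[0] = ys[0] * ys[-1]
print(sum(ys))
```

56

append ys[0]+ys[0] = 4+4 = 8 → [4, 1, 5, 8]
pop() removes 8 → [4, 1, 5]
append ys[2]+ys[-1] = 5+5 = 10 → [4, 1, 5, 10]
append ys[0]+ys[0] = 4+4 = 8 → [4, 1, 5, 10, 8]
ys[0] = ys[0]*ys[-1] = 4*8 = 32 → [32, 1, 5, 10, 8]
sum = 56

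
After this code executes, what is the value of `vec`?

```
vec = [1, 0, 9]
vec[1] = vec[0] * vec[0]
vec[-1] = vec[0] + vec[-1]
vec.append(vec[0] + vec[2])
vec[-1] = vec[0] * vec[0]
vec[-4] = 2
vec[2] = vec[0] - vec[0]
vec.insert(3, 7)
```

vec[1] = vec[0]*vec[0] = 1*1 = 1 → [1, 1, 9]
vec[-1] = vec[0]+vec[-1] = 1+9 = 10 → [1, 1, 10]
append vec[0]+vec[2] = 1+10 = 11 → [1, 1, 10, 11]
vec[-1] = vec[0]*vec[0] = 1*1 = 1 → [1, 1, 10, 1]
vec[-4] = 2 → [2, 1, 10, 1]
vec[2] = vec[0]-vec[0] = 2-2 = 0 → [2, 1, 0, 1]
insert 7 at 3 → [2, 1, 0, 7, 1]

[2, 1, 0, 7, 1]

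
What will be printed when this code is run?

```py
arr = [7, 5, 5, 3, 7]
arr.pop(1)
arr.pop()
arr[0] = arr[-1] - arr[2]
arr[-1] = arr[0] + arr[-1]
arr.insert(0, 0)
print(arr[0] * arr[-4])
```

pop(1) removes 5 → [7, 5, 3, 7]
pop() removes 7 → [7, 5, 3]
arr[0] = arr[-1]-arr[2] = 3-3 = 0 → [0, 5, 3]
arr[-1] = arr[0]+arr[-1] = 0+3 = 3 → [0, 5, 3]
insert 0 at 0 → [0, 0, 5, 3]
arr[0]*arr[-4] = 0*0 = 0

0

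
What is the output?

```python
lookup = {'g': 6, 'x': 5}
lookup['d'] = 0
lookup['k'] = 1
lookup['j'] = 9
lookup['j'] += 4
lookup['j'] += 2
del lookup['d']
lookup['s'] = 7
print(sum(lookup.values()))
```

lookup['d'] = 0 → {'g': 6, 'x': 5, 'd': 0}
lookup['k'] = 1 → {'g': 6, 'x': 5, 'd': 0, 'k': 1}
lookup['j'] = 9 → {'g': 6, 'x': 5, 'd': 0, 'k': 1, 'j': 9}
lookup['j'] = 9+4 = 13 → {'g': 6, 'x': 5, 'd': 0, 'k': 1, 'j': 13}
lookup['j'] = 13+2 = 15 → {'g': 6, 'x': 5, 'd': 0, 'k': 1, 'j': 15}
del 'd' → {'g': 6, 'x': 5, 'k': 1, 'j': 15}
lookup['s'] = 7 → {'g': 6, 'x': 5, 'k': 1, 'j': 15, 's': 7}
sum of values = 34

34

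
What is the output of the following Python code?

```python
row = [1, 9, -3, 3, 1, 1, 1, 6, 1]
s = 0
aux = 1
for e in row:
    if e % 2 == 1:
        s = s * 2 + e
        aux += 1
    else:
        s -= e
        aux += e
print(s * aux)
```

9885

e=1: odd, s = 0*2+1 = 1; aux=2
e=9: odd, s = 1*2+9 = 11; aux=3
e=-3: odd, s = 11*2+(-3) = 19; aux=4
e=3: odd, s = 19*2+3 = 41; aux=5
e=1: odd, s = 41*2+1 = 83; aux=6
e=1: odd, s = 83*2+1 = 167; aux=7
e=1: odd, s = 167*2+1 = 335; aux=8
e=6: not odd, s = 335-6 = 329; aux=14
e=1: odd, s = 329*2+1 = 659; aux=15
s*aux = 659*15 = 9885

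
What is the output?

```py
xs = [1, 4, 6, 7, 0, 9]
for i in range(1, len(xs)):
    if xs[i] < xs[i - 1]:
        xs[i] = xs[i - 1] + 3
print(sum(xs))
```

41

i=1: 4>=1, unchanged → [1, 4, 6, 7, 0, 9]
i=2: 6>=4, unchanged → [1, 4, 6, 7, 0, 9]
i=3: 7>=6, unchanged → [1, 4, 6, 7, 0, 9]
i=4: 0<7, xs[4] = 7+3 = 10 → [1, 4, 6, 7, 10, 9]
i=5: 9<10, xs[5] = 10+3 = 13 → [1, 4, 6, 7, 10, 13]
sum = 41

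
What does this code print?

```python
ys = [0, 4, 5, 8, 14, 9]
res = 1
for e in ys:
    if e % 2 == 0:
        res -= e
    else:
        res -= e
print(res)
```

-39

e=0: even, res = 1-0 = 1
e=4: even, res = 1-4 = -3
e=5: not even, res = (-3)-5 = -8
e=8: even, res = (-8)-8 = -16
e=14: even, res = (-16)-14 = -30
e=9: not even, res = (-30)-9 = -39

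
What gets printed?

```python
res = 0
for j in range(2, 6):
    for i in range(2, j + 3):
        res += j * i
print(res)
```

j=2,i=2: res = 0+4 = 4
j=2,i=3: res = 4+6 = 10
j=2,i=4: res = 10+8 = 18
j=3,i=2: res = 18+6 = 24
j=3,i=3: res = 24+9 = 33
j=3,i=4: res = 33+12 = 45
j=3,i=5: res = 45+15 = 60
j=4,i=2: res = 60+8 = 68
j=4,i=3: res = 68+12 = 80
j=4,i=4: res = 80+16 = 96
j=4,i=5: res = 96+20 = 116
j=4,i=6: res = 116+24 = 140
j=5,i=2: res = 140+10 = 150
j=5,i=3: res = 150+15 = 165
j=5,i=4: res = 165+20 = 185
j=5,i=5: res = 185+25 = 210
j=5,i=6: res = 210+30 = 240
j=5,i=7: res = 240+35 = 275

275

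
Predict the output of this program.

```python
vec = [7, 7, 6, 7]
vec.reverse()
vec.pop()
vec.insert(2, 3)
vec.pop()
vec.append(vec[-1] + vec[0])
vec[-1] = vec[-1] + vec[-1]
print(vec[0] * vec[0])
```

reverse → [7, 6, 7, 7]
pop() removes 7 → [7, 6, 7]
insert 3 at 2 → [7, 6, 3, 7]
pop() removes 7 → [7, 6, 3]
append vec[-1]+vec[0] = 3+7 = 10 → [7, 6, 3, 10]
vec[-1] = vec[-1]+vec[-1] = 10+10 = 20 → [7, 6, 3, 20]
vec[0]*vec[0] = 7*7 = 49

49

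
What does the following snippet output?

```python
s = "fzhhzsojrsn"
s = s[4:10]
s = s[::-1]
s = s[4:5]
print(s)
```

s

slice [4:10] → 'zsojrs'
reverse → 'srjosz'
slice [4:5] → 's'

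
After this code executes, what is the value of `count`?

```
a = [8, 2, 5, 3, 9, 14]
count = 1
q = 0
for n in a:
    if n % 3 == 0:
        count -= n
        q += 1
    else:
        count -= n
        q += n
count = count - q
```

n=8: not %3==0, count = 1-8 = -7; q=8
n=2: not %3==0, count = (-7)-2 = -9; q=10
n=5: not %3==0, count = (-9)-5 = -14; q=15
n=3: %3==0, count = (-14)-3 = -17; q=16
n=9: %3==0, count = (-17)-9 = -26; q=17
n=14: not %3==0, count = (-26)-14 = -40; q=31
count-q = (-40)-31 = -71

-71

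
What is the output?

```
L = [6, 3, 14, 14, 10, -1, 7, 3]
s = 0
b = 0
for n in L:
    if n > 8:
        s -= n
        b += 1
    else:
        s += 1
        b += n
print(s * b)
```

n=6: not >8, s = 0+1 = 1; b=6
n=3: not >8, s = 1+1 = 2; b=9
n=14: >8, s = 2-14 = -12; b=10
n=14: >8, s = (-12)-14 = -26; b=11
n=10: >8, s = (-26)-10 = -36; b=12
n=-1: not >8, s = (-36)+1 = -35; b=11
n=7: not >8, s = (-35)+1 = -34; b=18
n=3: not >8, s = (-34)+1 = -33; b=21
s*b = (-33)*21 = -693

-693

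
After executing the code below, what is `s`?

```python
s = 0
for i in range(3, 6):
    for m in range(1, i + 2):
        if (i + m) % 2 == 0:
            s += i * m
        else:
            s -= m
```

i=3,m=1: even sum, s = 0+3 = 3
i=3,m=2: odd sum, s = 3-2 = 1
i=3,m=3: even sum, s = 1+9 = 10
i=3,m=4: odd sum, s = 10-4 = 6
i=4,m=1: odd sum, s = 6-1 = 5
i=4,m=2: even sum, s = 5+8 = 13
i=4,m=3: odd sum, s = 13-3 = 10
i=4,m=4: even sum, s = 10+16 = 26
i=4,m=5: odd sum, s = 26-5 = 21
i=5,m=1: even sum, s = 21+5 = 26
i=5,m=2: odd sum, s = 26-2 = 24
i=5,m=3: even sum, s = 24+15 = 39
i=5,m=4: odd sum, s = 39-4 = 35
i=5,m=5: even sum, s = 35+25 = 60
i=5,m=6: odd sum, s = 60-6 = 54

54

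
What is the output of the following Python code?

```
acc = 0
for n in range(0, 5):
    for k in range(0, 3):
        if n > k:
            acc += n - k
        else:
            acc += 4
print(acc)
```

n=0,k=0: not 0>0, acc = 0+4 = 4
n=0,k=1: not 0>1, acc = 4+4 = 8
n=0,k=2: not 0>2, acc = 8+4 = 12
n=1,k=0: 1>0, acc = 12+1 = 13
n=1,k=1: not 1>1, acc = 13+4 = 17
n=1,k=2: not 1>2, acc = 17+4 = 21
n=2,k=0: 2>0, acc = 21+2 = 23
n=2,k=1: 2>1, acc = 23+1 = 24
n=2,k=2: not 2>2, acc = 24+4 = 28
n=3,k=0: 3>0, acc = 28+3 = 31
n=3,k=1: 3>1, acc = 31+2 = 33
n=3,k=2: 3>2, acc = 33+1 = 34
n=4,k=0: 4>0, acc = 34+4 = 38
n=4,k=1: 4>1, acc = 38+3 = 41
n=4,k=2: 4>2, acc = 41+2 = 43

43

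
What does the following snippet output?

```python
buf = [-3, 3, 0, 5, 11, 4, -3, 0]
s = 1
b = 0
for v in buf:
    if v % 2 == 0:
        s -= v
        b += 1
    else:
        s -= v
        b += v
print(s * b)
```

-256

v=-3: not even, s = 1-(-3) = 4; b=-3
v=3: not even, s = 4-3 = 1; b=0
v=0: even, s = 1-0 = 1; b=1
v=5: not even, s = 1-5 = -4; b=6
v=11: not even, s = (-4)-11 = -15; b=17
v=4: even, s = (-15)-4 = -19; b=18
v=-3: not even, s = (-19)-(-3) = -16; b=15
v=0: even, s = (-16)-0 = -16; b=16
s*b = (-16)*16 = -256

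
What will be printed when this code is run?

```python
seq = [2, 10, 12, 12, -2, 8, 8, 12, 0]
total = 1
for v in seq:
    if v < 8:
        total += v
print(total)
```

1

v=2: <8, total = 1+2 = 3
v=10: not <8
v=12: not <8
v=12: not <8
v=-2: <8, total = 3+(-2) = 1
v=8: not <8
v=8: not <8
v=12: not <8
v=0: <8, total = 1+0 = 1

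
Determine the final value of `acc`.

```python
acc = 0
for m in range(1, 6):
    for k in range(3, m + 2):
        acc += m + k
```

m=2,k=3: acc = 0+5 = 5
m=3,k=3: acc = 5+6 = 11
m=3,k=4: acc = 11+7 = 18
m=4,k=3: acc = 18+7 = 25
m=4,k=4: acc = 25+8 = 33
m=4,k=5: acc = 33+9 = 42
m=5,k=3: acc = 42+8 = 50
m=5,k=4: acc = 50+9 = 59
m=5,k=5: acc = 59+10 = 69
m=5,k=6: acc = 69+11 = 80

80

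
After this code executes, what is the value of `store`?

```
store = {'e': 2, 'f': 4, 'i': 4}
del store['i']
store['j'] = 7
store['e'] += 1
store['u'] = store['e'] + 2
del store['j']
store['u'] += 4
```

{'e': 3, 'f': 4, 'u': 9}

del 'i' → {'e': 2, 'f': 4}
store['j'] = 7 → {'e': 2, 'f': 4, 'j': 7}
store['e'] = 2+1 = 3 → {'e': 3, 'f': 4, 'j': 7}
store['u'] = store['e']+2 = 5 → {'e': 3, 'f': 4, 'j': 7, 'u': 5}
del 'j' → {'e': 3, 'f': 4, 'u': 5}
store['u'] = 5+4 = 9 → {'e': 3, 'f': 4, 'u': 9}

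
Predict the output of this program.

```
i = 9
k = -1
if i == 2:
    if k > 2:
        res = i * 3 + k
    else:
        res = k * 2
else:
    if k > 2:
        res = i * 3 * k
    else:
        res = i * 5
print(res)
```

45

i=9, k=-1
i == 2 is False; k > 2 is False
→ res = i * 5 = 45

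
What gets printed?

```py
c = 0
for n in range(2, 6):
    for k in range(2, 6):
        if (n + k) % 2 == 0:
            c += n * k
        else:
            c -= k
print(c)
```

n=2,k=2: even sum, c = 0+4 = 4
n=2,k=3: odd sum, c = 4-3 = 1
n=2,k=4: even sum, c = 1+8 = 9
n=2,k=5: odd sum, c = 9-5 = 4
n=3,k=2: odd sum, c = 4-2 = 2
n=3,k=3: even sum, c = 2+9 = 11
n=3,k=4: odd sum, c = 11-4 = 7
n=3,k=5: even sum, c = 7+15 = 22
n=4,k=2: even sum, c = 22+8 = 30
n=4,k=3: odd sum, c = 30-3 = 27
n=4,k=4: even sum, c = 27+16 = 43
n=4,k=5: odd sum, c = 43-5 = 38
n=5,k=2: odd sum, c = 38-2 = 36
n=5,k=3: even sum, c = 36+15 = 51
n=5,k=4: odd sum, c = 51-4 = 47
n=5,k=5: even sum, c = 47+25 = 72

72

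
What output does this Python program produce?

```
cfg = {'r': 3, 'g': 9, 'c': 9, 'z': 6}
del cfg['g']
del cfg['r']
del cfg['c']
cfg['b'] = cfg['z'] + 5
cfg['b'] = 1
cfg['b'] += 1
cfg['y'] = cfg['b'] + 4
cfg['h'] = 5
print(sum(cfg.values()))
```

del 'g' → {'r': 3, 'c': 9, 'z': 6}
del 'r' → {'c': 9, 'z': 6}
del 'c' → {'z': 6}
cfg['b'] = cfg['z']+5 = 11 → {'z': 6, 'b': 11}
cfg['b'] = 1 → {'z': 6, 'b': 1}
cfg['b'] = 1+1 = 2 → {'z': 6, 'b': 2}
cfg['y'] = cfg['b']+4 = 6 → {'z': 6, 'b': 2, 'y': 6}
cfg['h'] = 5 → {'z': 6, 'b': 2, 'y': 6, 'h': 5}
sum of values = 19

19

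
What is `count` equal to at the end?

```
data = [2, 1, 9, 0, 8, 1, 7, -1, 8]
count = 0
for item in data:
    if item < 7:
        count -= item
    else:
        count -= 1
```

item=2: <7, count = 0-2 = -2
item=1: <7, count = (-2)-1 = -3
item=9: not <7, count = (-3)-1 = -4
item=0: <7, count = (-4)-0 = -4
item=8: not <7, count = (-4)-1 = -5
item=1: <7, count = (-5)-1 = -6
item=7: not <7, count = (-6)-1 = -7
item=-1: <7, count = (-7)-(-1) = -6
item=8: not <7, count = (-6)-1 = -7

-7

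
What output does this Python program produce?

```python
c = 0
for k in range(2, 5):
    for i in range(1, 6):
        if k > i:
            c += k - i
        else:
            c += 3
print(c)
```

37

k=2,i=1: 2>1, c = 0+1 = 1
k=2,i=2: not 2>2, c = 1+3 = 4
k=2,i=3: not 2>3, c = 4+3 = 7
k=2,i=4: not 2>4, c = 7+3 = 10
k=2,i=5: not 2>5, c = 10+3 = 13
k=3,i=1: 3>1, c = 13+2 = 15
k=3,i=2: 3>2, c = 15+1 = 16
k=3,i=3: not 3>3, c = 16+3 = 19
k=3,i=4: not 3>4, c = 19+3 = 22
k=3,i=5: not 3>5, c = 22+3 = 25
k=4,i=1: 4>1, c = 25+3 = 28
k=4,i=2: 4>2, c = 28+2 = 30
k=4,i=3: 4>3, c = 30+1 = 31
k=4,i=4: not 4>4, c = 31+3 = 34
k=4,i=5: not 4>5, c = 34+3 = 37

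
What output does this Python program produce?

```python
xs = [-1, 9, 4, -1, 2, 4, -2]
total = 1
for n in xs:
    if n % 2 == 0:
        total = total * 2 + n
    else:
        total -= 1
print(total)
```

n=-1: not even, total = 1-1 = 0
n=9: not even, total = 0-1 = -1
n=4: even, total = (-1)*2+4 = 2
n=-1: not even, total = 2-1 = 1
n=2: even, total = 1*2+2 = 4
n=4: even, total = 4*2+4 = 12
n=-2: even, total = 12*2+(-2) = 22

22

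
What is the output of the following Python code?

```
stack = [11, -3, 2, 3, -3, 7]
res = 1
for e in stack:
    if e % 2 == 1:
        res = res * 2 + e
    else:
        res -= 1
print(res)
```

189

e=11: odd, res = 1*2+11 = 13
e=-3: odd, res = 13*2+(-3) = 23
e=2: not odd, res = 23-1 = 22
e=3: odd, res = 22*2+3 = 47
e=-3: odd, res = 47*2+(-3) = 91
e=7: odd, res = 91*2+7 = 189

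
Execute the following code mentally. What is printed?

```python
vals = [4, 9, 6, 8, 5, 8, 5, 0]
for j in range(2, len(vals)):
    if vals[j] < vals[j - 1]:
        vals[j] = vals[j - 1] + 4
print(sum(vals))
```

151

j=2: 6<9, vals[2] = 9+4 = 13 → [4, 9, 13, 8, 5, 8, 5, 0]
j=3: 8<13, vals[3] = 13+4 = 17 → [4, 9, 13, 17, 5, 8, 5, 0]
j=4: 5<17, vals[4] = 17+4 = 21 → [4, 9, 13, 17, 21, 8, 5, 0]
j=5: 8<21, vals[5] = 21+4 = 25 → [4, 9, 13, 17, 21, 25, 5, 0]
j=6: 5<25, vals[6] = 25+4 = 29 → [4, 9, 13, 17, 21, 25, 29, 0]
j=7: 0<29, vals[7] = 29+4 = 33 → [4, 9, 13, 17, 21, 25, 29, 33]
sum = 151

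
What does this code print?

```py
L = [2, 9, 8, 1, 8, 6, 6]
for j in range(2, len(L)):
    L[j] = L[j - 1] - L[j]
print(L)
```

[2, 9, 1, 0, -8, -14, -20]

j=2: L[2] = 9-8 = 1 → [2, 9, 1, 1, 8, 6, 6]
j=3: L[3] = 1-1 = 0 → [2, 9, 1, 0, 8, 6, 6]
j=4: L[4] = 0-8 = -8 → [2, 9, 1, 0, -8, 6, 6]
j=5: L[5] = (-8)-6 = -14 → [2, 9, 1, 0, -8, -14, 6]
j=6: L[6] = (-14)-6 = -20 → [2, 9, 1, 0, -8, -14, -20]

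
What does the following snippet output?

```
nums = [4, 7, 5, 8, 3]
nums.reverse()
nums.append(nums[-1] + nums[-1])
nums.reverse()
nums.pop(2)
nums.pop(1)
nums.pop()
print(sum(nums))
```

21

reverse → [3, 8, 5, 7, 4]
append nums[-1]+nums[-1] = 4+4 = 8 → [3, 8, 5, 7, 4, 8]
reverse → [8, 4, 7, 5, 8, 3]
pop(2) removes 7 → [8, 4, 5, 8, 3]
pop(1) removes 4 → [8, 5, 8, 3]
pop() removes 3 → [8, 5, 8]
sum = 21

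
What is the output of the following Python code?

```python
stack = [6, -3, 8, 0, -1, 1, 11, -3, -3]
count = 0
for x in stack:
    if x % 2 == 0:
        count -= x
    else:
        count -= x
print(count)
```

-16

x=6: even, count = 0-6 = -6
x=-3: not even, count = (-6)-(-3) = -3
x=8: even, count = (-3)-8 = -11
x=0: even, count = (-11)-0 = -11
x=-1: not even, count = (-11)-(-1) = -10
x=1: not even, count = (-10)-1 = -11
x=11: not even, count = (-11)-11 = -22
x=-3: not even, count = (-22)-(-3) = -19
x=-3: not even, count = (-19)-(-3) = -16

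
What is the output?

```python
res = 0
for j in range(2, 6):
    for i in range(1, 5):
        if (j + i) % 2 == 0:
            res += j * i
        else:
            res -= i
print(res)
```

j=2,i=1: odd sum, res = 0-1 = -1
j=2,i=2: even sum, res = (-1)+4 = 3
j=2,i=3: odd sum, res = 3-3 = 0
j=2,i=4: even sum, res = 0+8 = 8
j=3,i=1: even sum, res = 8+3 = 11
j=3,i=2: odd sum, res = 11-2 = 9
j=3,i=3: even sum, res = 9+9 = 18
j=3,i=4: odd sum, res = 18-4 = 14
j=4,i=1: odd sum, res = 14-1 = 13
j=4,i=2: even sum, res = 13+8 = 21
j=4,i=3: odd sum, res = 21-3 = 18
j=4,i=4: even sum, res = 18+16 = 34
j=5,i=1: even sum, res = 34+5 = 39
j=5,i=2: odd sum, res = 39-2 = 37
j=5,i=3: even sum, res = 37+15 = 52
j=5,i=4: odd sum, res = 52-4 = 48

48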